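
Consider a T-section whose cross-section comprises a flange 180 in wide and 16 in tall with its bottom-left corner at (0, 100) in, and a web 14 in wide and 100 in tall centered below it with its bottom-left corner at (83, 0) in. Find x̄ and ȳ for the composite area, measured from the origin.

x̄ = 90.00 in, ȳ = 89.03 in

web: A = 14 × 100 = 1400.00, centroid at (90.00, 50.00).
flange: A = 180 × 16 = 2880.00, centroid at (90.00, 108.00).
ΣA = 4280.00 in², ΣAx̄ = 385200.00 in³, ΣAȳ = 381040.00 in³.
x̄ = 385200.00/4280.00 = 90.00 in; ȳ = 381040.00/4280.00 = 89.03 in.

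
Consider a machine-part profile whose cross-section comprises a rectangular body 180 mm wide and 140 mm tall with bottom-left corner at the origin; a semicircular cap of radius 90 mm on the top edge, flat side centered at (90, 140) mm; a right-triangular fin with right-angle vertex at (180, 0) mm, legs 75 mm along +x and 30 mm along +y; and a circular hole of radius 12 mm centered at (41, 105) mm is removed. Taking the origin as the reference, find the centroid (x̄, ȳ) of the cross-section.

x̄ = 93.93 mm, ȳ = 103.51 mm

rectangular body: A = 180 × 140 = 25200.00, centroid at (90.00, 70.00).
semicircular top: A = ½π·90² = 12723.45, centroid at (90.00, 178.20).
triangular fin: A = ½·75·30 = 1125.00, centroid at (205.00, 10.00).
hole: A = −π·12² = -452.39, centroid at (41.00, 105.00).
ΣA = 38596.06 mm², ΣAx̄ = 3625187.56 mm³, ΣAȳ = 3995032.15 mm³.
x̄ = 3625187.56/38596.06 = 93.93 mm; ȳ = 3995032.15/38596.06 = 103.51 mm.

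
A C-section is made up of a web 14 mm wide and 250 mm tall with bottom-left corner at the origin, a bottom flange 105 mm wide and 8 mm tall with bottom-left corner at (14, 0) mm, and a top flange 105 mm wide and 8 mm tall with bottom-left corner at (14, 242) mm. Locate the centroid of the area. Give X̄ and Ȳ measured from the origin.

X̄ = 26.30 mm, Ȳ = 125.00 mm

Part | A | x̄ᵢ | ȳᵢ | A·x̄ᵢ | A·ȳᵢ
web | 3500.00 | 7.00 | 125.00 | 24500.00 | 437500.00
bottom flange | 840.00 | 66.50 | 4.00 | 55860.00 | 3360.00
top flange | 840.00 | 66.50 | 246.00 | 55860.00 | 206640.00
Σ | 5180.00 |  |  | 136220.00 | 647500.00
X̄ = 136220.00 / 5180.00 = 26.30 mm
Ȳ = 647500.00 / 5180.00 = 125.00 mm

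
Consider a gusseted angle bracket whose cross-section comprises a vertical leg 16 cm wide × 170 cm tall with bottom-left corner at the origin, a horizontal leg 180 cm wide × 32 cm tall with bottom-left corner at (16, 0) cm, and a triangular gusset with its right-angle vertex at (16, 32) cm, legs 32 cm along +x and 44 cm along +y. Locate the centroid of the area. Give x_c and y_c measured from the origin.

x_c = 70.89 cm, y_c = 38.79 cm

vertical leg: A = 16 × 170 = 2720.00, centroid at (8.00, 85.00).
horizontal leg: A = 180 × 32 = 5760.00, centroid at (106.00, 16.00).
gusset: A = ½·32·44 = 704.00, centroid at (26.67, 46.67).
ΣA = 9184.00 cm²
ΣAx_c = (2720.00)(8.00) + (5760.00)(106.00) + (704.00)(26.67) = 651093.33 cm³
ΣAy_c = (2720.00)(85.00) + (5760.00)(16.00) + (704.00)(46.67) = 356213.33 cm³
x_c = 651093.33 / 9184.00 = 70.89 cm
y_c = 356213.33 / 9184.00 = 38.79 cm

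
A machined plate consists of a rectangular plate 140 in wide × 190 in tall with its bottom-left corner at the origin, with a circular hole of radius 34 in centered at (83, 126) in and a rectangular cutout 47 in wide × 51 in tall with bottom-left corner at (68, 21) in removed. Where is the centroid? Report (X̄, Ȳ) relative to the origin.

Part | A | x̄ᵢ | ȳᵢ | A·x̄ᵢ | A·ȳᵢ
plate | 26600.00 | 70.00 | 95.00 | 1862000.00 | 2527000.00
hole 1 | -3631.68 | 83.00 | 126.00 | -301429.53 | -457591.82
hole 2 | -2397.00 | 91.50 | 46.50 | -219325.50 | -111460.50
Σ | 20571.32 |  |  | 1341244.97 | 1957947.68
X̄ = 1341244.97 / 20571.32 = 65.20 in
Ȳ = 1957947.68 / 20571.32 = 95.18 in

X̄ = 65.20 in, Ȳ = 95.18 in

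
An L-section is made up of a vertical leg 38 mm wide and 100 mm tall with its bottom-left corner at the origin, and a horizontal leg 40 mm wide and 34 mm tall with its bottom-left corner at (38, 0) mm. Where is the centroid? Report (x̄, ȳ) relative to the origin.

vertical leg: A = 38 × 100 = 3800.00, centroid at (19.00, 50.00).
horizontal leg: A = 40 × 34 = 1360.00, centroid at (58.00, 17.00).
ΣA = 5160.00 mm², ΣAx̄ = 151080.00 mm³, ΣAȳ = 213120.00 mm³.
x̄ = 151080.00/5160.00 = 29.28 mm; ȳ = 213120.00/5160.00 = 41.30 mm.

x̄ = 29.28 mm, ȳ = 41.30 mm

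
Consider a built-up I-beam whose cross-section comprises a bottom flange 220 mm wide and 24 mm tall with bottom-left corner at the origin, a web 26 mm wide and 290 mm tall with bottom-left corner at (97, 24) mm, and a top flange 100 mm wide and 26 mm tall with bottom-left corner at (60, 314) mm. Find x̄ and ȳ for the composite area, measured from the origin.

bottom flange: A = 220 × 24 = 5280.00, centroid at (110.00, 12.00).
web: A = 26 × 290 = 7540.00, centroid at (110.00, 169.00).
top flange: A = 100 × 26 = 2600.00, centroid at (110.00, 327.00).
ΣA = 15420.00 mm², ΣAx̄ = 1696200.00 mm³, ΣAȳ = 2187820.00 mm³.
x̄ = 1696200.00/15420.00 = 110.00 mm; ȳ = 2187820.00/15420.00 = 141.88 mm.

x̄ = 110.00 mm, ȳ = 141.88 mm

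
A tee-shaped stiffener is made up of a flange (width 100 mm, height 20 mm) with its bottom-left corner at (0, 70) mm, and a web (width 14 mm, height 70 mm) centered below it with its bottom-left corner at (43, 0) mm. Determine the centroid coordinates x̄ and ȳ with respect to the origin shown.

x̄ = 50.00 mm, ȳ = 65.20 mm

web: A = 14 × 70 = 980.00, centroid at (50.00, 35.00).
flange: A = 100 × 20 = 2000.00, centroid at (50.00, 80.00).
ΣA = 2980.00 mm², ΣAx̄ = 149000.00 mm³, ΣAȳ = 194300.00 mm³.
x̄ = 149000.00/2980.00 = 50.00 mm; ȳ = 194300.00/2980.00 = 65.20 mm.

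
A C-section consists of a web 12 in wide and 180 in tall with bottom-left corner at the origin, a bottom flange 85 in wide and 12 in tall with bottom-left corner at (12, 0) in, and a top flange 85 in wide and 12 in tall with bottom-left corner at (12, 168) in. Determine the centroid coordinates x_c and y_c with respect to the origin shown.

web: A = 12 × 180 = 2160.00, centroid at (6.00, 90.00).
bottom flange: A = 85 × 12 = 1020.00, centroid at (54.50, 6.00).
top flange: A = 85 × 12 = 1020.00, centroid at (54.50, 174.00).
ΣA = 4200.00 in²
ΣAx_c = (2160.00)(6.00) + (1020.00)(54.50) + (1020.00)(54.50) = 124140.00 in³
ΣAy_c = (2160.00)(90.00) + (1020.00)(6.00) + (1020.00)(174.00) = 378000.00 in³
x_c = 124140.00 / 4200.00 = 29.56 in
y_c = 378000.00 / 4200.00 = 90.00 in

x_c = 29.56 in, y_c = 90.00 in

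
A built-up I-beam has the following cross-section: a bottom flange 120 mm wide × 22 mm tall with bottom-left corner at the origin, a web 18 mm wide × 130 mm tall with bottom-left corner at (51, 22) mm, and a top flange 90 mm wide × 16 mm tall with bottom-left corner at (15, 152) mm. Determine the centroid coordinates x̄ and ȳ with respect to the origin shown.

bottom flange: A = 120 × 22 = 2640.00, centroid at (60.00, 11.00).
web: A = 18 × 130 = 2340.00, centroid at (60.00, 87.00).
top flange: A = 90 × 16 = 1440.00, centroid at (60.00, 160.00).
ΣA = 6420.00 mm²
ΣAx̄ = (2640.00)(60.00) + (2340.00)(60.00) + (1440.00)(60.00) = 385200.00 mm³
ΣAȳ = (2640.00)(11.00) + (2340.00)(87.00) + (1440.00)(160.00) = 463020.00 mm³
x̄ = 385200.00 / 6420.00 = 60.00 mm
ȳ = 463020.00 / 6420.00 = 72.12 mm

x̄ = 60.00 mm, ȳ = 72.12 mm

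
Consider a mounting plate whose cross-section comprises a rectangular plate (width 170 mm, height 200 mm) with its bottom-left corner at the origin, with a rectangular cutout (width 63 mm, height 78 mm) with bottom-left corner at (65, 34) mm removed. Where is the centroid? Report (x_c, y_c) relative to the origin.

x_c = 83.06 mm, y_c = 104.56 mm

plate: A = 170 × 200 = 34000.00, centroid at (85.00, 100.00).
hole: A = −(63 × 78) = -4914.00, centroid at (96.50, 73.00).
ΣA = 29086.00 mm², ΣAx_c = 2415799.00 mm³, ΣAy_c = 3041278.00 mm³.
x_c = 2415799.00/29086.00 = 83.06 mm; y_c = 3041278.00/29086.00 = 104.56 mm.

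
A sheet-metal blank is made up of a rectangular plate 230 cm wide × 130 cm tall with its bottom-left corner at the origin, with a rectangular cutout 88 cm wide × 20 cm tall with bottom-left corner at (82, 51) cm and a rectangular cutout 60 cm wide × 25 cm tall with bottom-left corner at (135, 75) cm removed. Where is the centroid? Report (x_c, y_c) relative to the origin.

x_c = 111.46 cm, y_c = 64.00 cm

plate: A = 230 × 130 = 29900.00, centroid at (115.00, 65.00).
hole 1: A = −(88 × 20) = -1760.00, centroid at (126.00, 61.00).
hole 2: A = −(60 × 25) = -1500.00, centroid at (165.00, 87.50).
ΣA = 26640.00 cm²
ΣAx_c = (29900.00)(115.00) + (-1760.00)(126.00) + (-1500.00)(165.00) = 2969240.00 cm³
ΣAy_c = (29900.00)(65.00) + (-1760.00)(61.00) + (-1500.00)(87.50) = 1704890.00 cm³
x_c = 2969240.00 / 26640.00 = 111.46 cm
y_c = 1704890.00 / 26640.00 = 64.00 cm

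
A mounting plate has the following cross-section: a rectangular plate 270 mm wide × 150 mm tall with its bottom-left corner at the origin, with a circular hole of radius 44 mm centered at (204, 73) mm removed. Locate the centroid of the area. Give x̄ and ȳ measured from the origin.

plate: A = 270 × 150 = 40500.00, centroid at (135.00, 75.00).
hole: A = −π·44² = -6082.12, centroid at (204.00, 73.00).
ΣA = 34417.88 mm²
ΣAx̄ = (40500.00)(135.00) + (-6082.12)(204.00) = 4226746.83 mm³
ΣAȳ = (40500.00)(75.00) + (-6082.12)(73.00) = 2593504.99 mm³
x̄ = 4226746.83 / 34417.88 = 122.81 mm
ȳ = 2593504.99 / 34417.88 = 75.35 mm

x̄ = 122.81 mm, ȳ = 75.35 mm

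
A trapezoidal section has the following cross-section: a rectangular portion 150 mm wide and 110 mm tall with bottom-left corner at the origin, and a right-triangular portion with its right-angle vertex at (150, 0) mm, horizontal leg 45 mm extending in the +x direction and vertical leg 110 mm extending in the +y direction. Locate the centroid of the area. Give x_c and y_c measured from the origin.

x_c = 86.74 mm, y_c = 52.61 mm

rectangular portion: A = 150 × 110 = 16500.00, centroid at (75.00, 55.00).
triangular portion: A = ½·45·110 = 2475.00, centroid at (165.00, 36.67).
ΣA = 18975.00 mm²
ΣAx_c = (16500.00)(75.00) + (2475.00)(165.00) = 1645875.00 mm³
ΣAy_c = (16500.00)(55.00) + (2475.00)(36.67) = 998250.00 mm³
x_c = 1645875.00 / 18975.00 = 86.74 mm
y_c = 998250.00 / 18975.00 = 52.61 mm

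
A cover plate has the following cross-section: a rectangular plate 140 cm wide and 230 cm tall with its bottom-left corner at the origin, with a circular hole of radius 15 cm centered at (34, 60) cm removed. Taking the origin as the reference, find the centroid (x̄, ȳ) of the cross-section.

Part | A | x̄ᵢ | ȳᵢ | A·x̄ᵢ | A·ȳᵢ
plate | 32200.00 | 70.00 | 115.00 | 2254000.00 | 3703000.00
hole | -706.86 | 34.00 | 60.00 | -24033.18 | -42411.50
Σ | 31493.14 |  |  | 2229966.82 | 3660588.50
x̄ = 2229966.82 / 31493.14 = 70.81 cm
ȳ = 3660588.50 / 31493.14 = 116.23 cm

x̄ = 70.81 cm, ȳ = 116.23 cm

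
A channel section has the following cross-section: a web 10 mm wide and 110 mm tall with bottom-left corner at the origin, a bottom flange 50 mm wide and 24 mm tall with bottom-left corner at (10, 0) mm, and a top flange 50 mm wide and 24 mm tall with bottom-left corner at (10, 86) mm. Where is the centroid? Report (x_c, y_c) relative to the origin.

web: A = 10 × 110 = 1100.00, centroid at (5.00, 55.00).
bottom flange: A = 50 × 24 = 1200.00, centroid at (35.00, 12.00).
top flange: A = 50 × 24 = 1200.00, centroid at (35.00, 98.00).
ΣA = 3500.00 mm²
ΣAx_c = (1100.00)(5.00) + (1200.00)(35.00) + (1200.00)(35.00) = 89500.00 mm³
ΣAy_c = (1100.00)(55.00) + (1200.00)(12.00) + (1200.00)(98.00) = 192500.00 mm³
x_c = 89500.00 / 3500.00 = 25.57 mm
y_c = 192500.00 / 3500.00 = 55.00 mm

x_c = 25.57 mm, y_c = 55.00 mm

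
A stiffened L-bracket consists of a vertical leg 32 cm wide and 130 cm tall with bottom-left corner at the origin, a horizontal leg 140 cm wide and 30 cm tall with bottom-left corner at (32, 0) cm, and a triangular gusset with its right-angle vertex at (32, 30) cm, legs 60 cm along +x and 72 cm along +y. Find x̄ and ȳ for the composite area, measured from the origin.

vertical leg: A = 32 × 130 = 4160.00, centroid at (16.00, 65.00).
horizontal leg: A = 140 × 30 = 4200.00, centroid at (102.00, 15.00).
gusset: A = ½·60·72 = 2160.00, centroid at (52.00, 54.00).
ΣA = 10520.00 cm²
ΣAx̄ = (4160.00)(16.00) + (4200.00)(102.00) + (2160.00)(52.00) = 607280.00 cm³
ΣAȳ = (4160.00)(65.00) + (4200.00)(15.00) + (2160.00)(54.00) = 450040.00 cm³
x̄ = 607280.00 / 10520.00 = 57.73 cm
ȳ = 450040.00 / 10520.00 = 42.78 cm

x̄ = 57.73 cm, ȳ = 42.78 cm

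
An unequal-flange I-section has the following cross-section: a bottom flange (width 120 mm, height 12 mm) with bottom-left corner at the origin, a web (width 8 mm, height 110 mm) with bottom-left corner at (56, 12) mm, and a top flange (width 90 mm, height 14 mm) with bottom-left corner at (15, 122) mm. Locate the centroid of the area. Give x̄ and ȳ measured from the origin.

x̄ = 60.00 mm, ȳ = 64.28 mm

bottom flange: A = 120 × 12 = 1440.00, centroid at (60.00, 6.00).
web: A = 8 × 110 = 880.00, centroid at (60.00, 67.00).
top flange: A = 90 × 14 = 1260.00, centroid at (60.00, 129.00).
ΣA = 3580.00 mm²
ΣAx̄ = (1440.00)(60.00) + (880.00)(60.00) + (1260.00)(60.00) = 214800.00 mm³
ΣAȳ = (1440.00)(6.00) + (880.00)(67.00) + (1260.00)(129.00) = 230140.00 mm³
x̄ = 214800.00 / 3580.00 = 60.00 mm
ȳ = 230140.00 / 3580.00 = 64.28 mm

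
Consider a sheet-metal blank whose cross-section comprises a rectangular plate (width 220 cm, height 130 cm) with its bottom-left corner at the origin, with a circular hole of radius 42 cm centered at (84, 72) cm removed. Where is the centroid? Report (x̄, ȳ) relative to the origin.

x̄ = 116.25 cm, ȳ = 63.32 cm

Part | A | x̄ᵢ | ȳᵢ | A·x̄ᵢ | A·ȳᵢ
plate | 28600.00 | 110.00 | 65.00 | 3146000.00 | 1859000.00
hole | -5541.77 | 84.00 | 72.00 | -465508.63 | -399007.40
Σ | 23058.23 |  |  | 2680491.37 | 1459992.60
x̄ = 2680491.37 / 23058.23 = 116.25 cm
ȳ = 1459992.60 / 23058.23 = 63.32 cm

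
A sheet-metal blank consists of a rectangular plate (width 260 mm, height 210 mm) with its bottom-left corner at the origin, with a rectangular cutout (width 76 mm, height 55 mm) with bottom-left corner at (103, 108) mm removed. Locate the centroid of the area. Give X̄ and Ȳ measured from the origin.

plate: A = 260 × 210 = 54600.00, centroid at (130.00, 105.00).
hole: A = −(76 × 55) = -4180.00, centroid at (141.00, 135.50).
ΣA = 50420.00 mm²
ΣAX̄ = (54600.00)(130.00) + (-4180.00)(141.00) = 6508620.00 mm³
ΣAȲ = (54600.00)(105.00) + (-4180.00)(135.50) = 5166610.00 mm³
X̄ = 6508620.00 / 50420.00 = 129.09 mm
Ȳ = 5166610.00 / 50420.00 = 102.47 mm

X̄ = 129.09 mm, Ȳ = 102.47 mm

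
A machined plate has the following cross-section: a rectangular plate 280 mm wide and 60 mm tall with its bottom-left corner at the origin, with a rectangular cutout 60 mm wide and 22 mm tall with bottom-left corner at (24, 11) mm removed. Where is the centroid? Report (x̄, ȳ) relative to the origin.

x̄ = 147.33 mm, ȳ = 30.68 mm

plate: A = 280 × 60 = 16800.00, centroid at (140.00, 30.00).
hole: A = −(60 × 22) = -1320.00, centroid at (54.00, 22.00).
ΣA = 15480.00 mm², ΣAx̄ = 2280720.00 mm³, ΣAȳ = 474960.00 mm³.
x̄ = 2280720.00/15480.00 = 147.33 mm; ȳ = 474960.00/15480.00 = 30.68 mm.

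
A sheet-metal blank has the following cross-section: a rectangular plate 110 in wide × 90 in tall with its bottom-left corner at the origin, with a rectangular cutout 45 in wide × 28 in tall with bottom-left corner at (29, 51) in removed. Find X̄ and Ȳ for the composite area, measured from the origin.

X̄ = 55.51 in, Ȳ = 42.08 in

Part | A | x̄ᵢ | ȳᵢ | A·x̄ᵢ | A·ȳᵢ
plate | 9900.00 | 55.00 | 45.00 | 544500.00 | 445500.00
hole | -1260.00 | 51.50 | 65.00 | -64890.00 | -81900.00
Σ | 8640.00 |  |  | 479610.00 | 363600.00
X̄ = 479610.00 / 8640.00 = 55.51 in
Ȳ = 363600.00 / 8640.00 = 42.08 in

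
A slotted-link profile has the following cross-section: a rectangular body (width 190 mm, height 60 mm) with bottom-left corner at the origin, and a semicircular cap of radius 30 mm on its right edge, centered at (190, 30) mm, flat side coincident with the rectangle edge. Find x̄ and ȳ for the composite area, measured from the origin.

rectangular body: A = 190 × 60 = 11400.00, centroid at (95.00, 30.00).
semicircular end: A = ½π·30² = 1413.72, centroid at (202.73, 30.00).
ΣA = 12813.72 mm²
ΣAx̄ = (11400.00)(95.00) + (1413.72)(202.73) = 1369606.17 mm³
ΣAȳ = (11400.00)(30.00) + (1413.72)(30.00) = 384411.50 mm³
x̄ = 1369606.17 / 12813.72 = 106.89 mm
ȳ = 384411.50 / 12813.72 = 30.00 mm

x̄ = 106.89 mm, ȳ = 30.00 mm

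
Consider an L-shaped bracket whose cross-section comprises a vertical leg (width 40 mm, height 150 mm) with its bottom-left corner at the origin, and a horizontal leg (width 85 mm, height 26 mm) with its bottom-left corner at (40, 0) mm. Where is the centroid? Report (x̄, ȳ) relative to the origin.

x̄ = 36.82 mm, ȳ = 58.31 mm

vertical leg: A = 40 × 150 = 6000.00, centroid at (20.00, 75.00).
horizontal leg: A = 85 × 26 = 2210.00, centroid at (82.50, 13.00).
ΣA = 8210.00 mm², ΣAx̄ = 302325.00 mm³, ΣAȳ = 478730.00 mm³.
x̄ = 302325.00/8210.00 = 36.82 mm; ȳ = 478730.00/8210.00 = 58.31 mm.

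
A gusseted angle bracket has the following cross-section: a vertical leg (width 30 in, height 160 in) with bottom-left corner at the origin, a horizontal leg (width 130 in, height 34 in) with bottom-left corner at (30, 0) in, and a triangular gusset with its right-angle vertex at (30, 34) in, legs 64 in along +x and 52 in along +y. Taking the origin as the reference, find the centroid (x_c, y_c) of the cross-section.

Part | A | x̄ᵢ | ȳᵢ | A·x̄ᵢ | A·ȳᵢ
vertical leg | 4800.00 | 15.00 | 80.00 | 72000.00 | 384000.00
horizontal leg | 4420.00 | 95.00 | 17.00 | 419900.00 | 75140.00
gusset | 1664.00 | 51.33 | 51.33 | 85418.67 | 85418.67
Σ | 10884.00 |  |  | 577318.67 | 544558.67
x_c = 577318.67 / 10884.00 = 53.04 in
y_c = 544558.67 / 10884.00 = 50.03 in

x_c = 53.04 in, y_c = 50.03 in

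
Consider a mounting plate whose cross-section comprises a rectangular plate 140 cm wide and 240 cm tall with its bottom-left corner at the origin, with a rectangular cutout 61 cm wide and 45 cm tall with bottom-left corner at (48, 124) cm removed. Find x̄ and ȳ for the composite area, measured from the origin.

x̄ = 69.24 cm, ȳ = 117.64 cm

plate: A = 140 × 240 = 33600.00, centroid at (70.00, 120.00).
hole: A = −(61 × 45) = -2745.00, centroid at (78.50, 146.50).
ΣA = 30855.00 cm², ΣAx̄ = 2136517.50 cm³, ΣAȳ = 3629857.50 cm³.
x̄ = 2136517.50/30855.00 = 69.24 cm; ȳ = 3629857.50/30855.00 = 117.64 cm.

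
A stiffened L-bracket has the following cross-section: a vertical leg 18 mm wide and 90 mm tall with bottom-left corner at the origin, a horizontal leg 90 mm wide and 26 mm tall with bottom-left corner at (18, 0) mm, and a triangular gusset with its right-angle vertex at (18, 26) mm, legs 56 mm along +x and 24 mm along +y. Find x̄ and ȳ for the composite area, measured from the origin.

x̄ = 40.29 mm, ȳ = 27.24 mm

Part | A | x̄ᵢ | ȳᵢ | A·x̄ᵢ | A·ȳᵢ
vertical leg | 1620.00 | 9.00 | 45.00 | 14580.00 | 72900.00
horizontal leg | 2340.00 | 63.00 | 13.00 | 147420.00 | 30420.00
gusset | 672.00 | 36.67 | 34.00 | 24640.00 | 22848.00
Σ | 4632.00 |  |  | 186640.00 | 126168.00
x̄ = 186640.00 / 4632.00 = 40.29 mm
ȳ = 126168.00 / 4632.00 = 27.24 mm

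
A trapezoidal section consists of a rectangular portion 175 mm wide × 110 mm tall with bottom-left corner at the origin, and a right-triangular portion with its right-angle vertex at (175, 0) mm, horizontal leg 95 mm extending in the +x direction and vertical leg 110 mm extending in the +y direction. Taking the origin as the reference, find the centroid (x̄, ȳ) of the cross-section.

x̄ = 112.94 mm, ȳ = 51.09 mm

Part | A | x̄ᵢ | ȳᵢ | A·x̄ᵢ | A·ȳᵢ
rectangular portion | 19250.00 | 87.50 | 55.00 | 1684375.00 | 1058750.00
triangular portion | 5225.00 | 206.67 | 36.67 | 1079833.33 | 191583.33
Σ | 24475.00 |  |  | 2764208.33 | 1250333.33
x̄ = 2764208.33 / 24475.00 = 112.94 mm
ȳ = 1250333.33 / 24475.00 = 51.09 mm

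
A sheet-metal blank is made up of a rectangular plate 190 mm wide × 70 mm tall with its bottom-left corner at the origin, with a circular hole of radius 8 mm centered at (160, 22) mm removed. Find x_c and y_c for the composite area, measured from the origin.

x_c = 94.00 mm, y_c = 35.20 mm

plate: A = 190 × 70 = 13300.00, centroid at (95.00, 35.00).
hole: A = −π·8² = -201.06, centroid at (160.00, 22.00).
ΣA = 13098.94 mm²
ΣAx_c = (13300.00)(95.00) + (-201.06)(160.00) = 1231330.09 mm³
ΣAy_c = (13300.00)(35.00) + (-201.06)(22.00) = 461076.64 mm³
x_c = 1231330.09 / 13098.94 = 94.00 mm
y_c = 461076.64 / 13098.94 = 35.20 mm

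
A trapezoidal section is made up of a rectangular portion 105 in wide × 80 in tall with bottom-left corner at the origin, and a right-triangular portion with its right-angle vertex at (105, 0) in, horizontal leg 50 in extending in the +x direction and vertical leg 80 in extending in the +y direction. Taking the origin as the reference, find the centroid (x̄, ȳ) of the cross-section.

x̄ = 65.80 in, ȳ = 37.44 in

Part | A | x̄ᵢ | ȳᵢ | A·x̄ᵢ | A·ȳᵢ
rectangular portion | 8400.00 | 52.50 | 40.00 | 441000.00 | 336000.00
triangular portion | 2000.00 | 121.67 | 26.67 | 243333.33 | 53333.33
Σ | 10400.00 |  |  | 684333.33 | 389333.33
x̄ = 684333.33 / 10400.00 = 65.80 in
ȳ = 389333.33 / 10400.00 = 37.44 in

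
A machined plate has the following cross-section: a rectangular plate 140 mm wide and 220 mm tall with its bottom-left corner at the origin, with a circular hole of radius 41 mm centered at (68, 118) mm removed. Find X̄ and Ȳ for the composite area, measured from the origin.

plate: A = 140 × 220 = 30800.00, centroid at (70.00, 110.00).
hole: A = −π·41² = -5281.02, centroid at (68.00, 118.00).
ΣA = 25518.98 mm²
ΣAX̄ = (30800.00)(70.00) + (-5281.02)(68.00) = 1796890.83 mm³
ΣAȲ = (30800.00)(110.00) + (-5281.02)(118.00) = 2764839.96 mm³
X̄ = 1796890.83 / 25518.98 = 70.41 mm
Ȳ = 2764839.96 / 25518.98 = 108.34 mm

X̄ = 70.41 mm, Ȳ = 108.34 mm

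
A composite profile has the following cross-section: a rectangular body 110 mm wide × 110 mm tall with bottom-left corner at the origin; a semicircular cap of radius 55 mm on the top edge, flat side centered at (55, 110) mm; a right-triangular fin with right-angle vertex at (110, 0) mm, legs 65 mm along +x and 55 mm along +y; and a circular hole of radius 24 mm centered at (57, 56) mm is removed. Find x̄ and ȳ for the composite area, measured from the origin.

x̄ = 62.93 mm, ȳ = 73.12 mm

rectangular body: A = 110 × 110 = 12100.00, centroid at (55.00, 55.00).
semicircular top: A = ½π·55² = 4751.66, centroid at (55.00, 133.34).
triangular fin: A = ½·65·55 = 1787.50, centroid at (131.67, 18.33).
hole: A = −π·24² = -1809.56, centroid at (57.00, 56.00).
ΣA = 16829.60 mm², ΣAx̄ = 1059050.64 mm³, ΣAȳ = 1230534.77 mm³.
x̄ = 1059050.64/16829.60 = 62.93 mm; ȳ = 1230534.77/16829.60 = 73.12 mm.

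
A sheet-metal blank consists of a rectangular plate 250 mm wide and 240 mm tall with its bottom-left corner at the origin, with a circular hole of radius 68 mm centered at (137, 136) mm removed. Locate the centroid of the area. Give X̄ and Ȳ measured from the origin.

X̄ = 121.17 mm, Ȳ = 114.89 mm

plate: A = 250 × 240 = 60000.00, centroid at (125.00, 120.00).
hole: A = −π·68² = -14526.72, centroid at (137.00, 136.00).
ΣA = 45473.28 mm², ΣAX̄ = 5509838.75 mm³, ΣAȲ = 5224365.48 mm³.
X̄ = 5509838.75/45473.28 = 121.17 mm; Ȳ = 5224365.48/45473.28 = 114.89 mm.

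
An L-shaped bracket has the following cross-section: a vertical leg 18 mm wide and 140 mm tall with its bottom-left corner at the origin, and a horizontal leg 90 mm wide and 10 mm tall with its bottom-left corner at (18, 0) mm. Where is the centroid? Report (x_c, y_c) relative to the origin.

x_c = 23.21 mm, y_c = 52.89 mm

vertical leg: A = 18 × 140 = 2520.00, centroid at (9.00, 70.00).
horizontal leg: A = 90 × 10 = 900.00, centroid at (63.00, 5.00).
ΣA = 3420.00 mm²
ΣAx_c = (2520.00)(9.00) + (900.00)(63.00) = 79380.00 mm³
ΣAy_c = (2520.00)(70.00) + (900.00)(5.00) = 180900.00 mm³
x_c = 79380.00 / 3420.00 = 23.21 mm
y_c = 180900.00 / 3420.00 = 52.89 mm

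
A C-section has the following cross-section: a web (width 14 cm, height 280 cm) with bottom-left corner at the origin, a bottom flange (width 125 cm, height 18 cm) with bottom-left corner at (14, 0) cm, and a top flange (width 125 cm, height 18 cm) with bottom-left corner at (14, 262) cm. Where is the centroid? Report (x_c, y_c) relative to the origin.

x_c = 44.14 cm, y_c = 140.00 cm

web: A = 14 × 280 = 3920.00, centroid at (7.00, 140.00).
bottom flange: A = 125 × 18 = 2250.00, centroid at (76.50, 9.00).
top flange: A = 125 × 18 = 2250.00, centroid at (76.50, 271.00).
ΣA = 8420.00 cm², ΣAx_c = 371690.00 cm³, ΣAy_c = 1178800.00 cm³.
x_c = 371690.00/8420.00 = 44.14 cm; y_c = 1178800.00/8420.00 = 140.00 cm.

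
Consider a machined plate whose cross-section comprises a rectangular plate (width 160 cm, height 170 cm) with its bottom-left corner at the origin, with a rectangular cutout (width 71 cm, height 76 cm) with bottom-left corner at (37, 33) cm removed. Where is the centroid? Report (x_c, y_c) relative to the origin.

Part | A | x̄ᵢ | ȳᵢ | A·x̄ᵢ | A·ȳᵢ
plate | 27200.00 | 80.00 | 85.00 | 2176000.00 | 2312000.00
hole | -5396.00 | 72.50 | 71.00 | -391210.00 | -383116.00
Σ | 21804.00 |  |  | 1784790.00 | 1928884.00
x_c = 1784790.00 / 21804.00 = 81.86 cm
y_c = 1928884.00 / 21804.00 = 88.46 cm

x_c = 81.86 cm, y_c = 88.46 cm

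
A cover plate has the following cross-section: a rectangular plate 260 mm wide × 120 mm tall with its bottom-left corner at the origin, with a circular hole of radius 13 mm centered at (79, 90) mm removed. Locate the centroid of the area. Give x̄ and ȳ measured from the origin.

Part | A | x̄ᵢ | ȳᵢ | A·x̄ᵢ | A·ȳᵢ
plate | 31200.00 | 130.00 | 60.00 | 4056000.00 | 1872000.00
hole | -530.93 | 79.00 | 90.00 | -41943.40 | -47783.62
Σ | 30669.07 |  |  | 4014056.60 | 1824216.38
x̄ = 4014056.60 / 30669.07 = 130.88 mm
ȳ = 1824216.38 / 30669.07 = 59.48 mm

x̄ = 130.88 mm, ȳ = 59.48 mm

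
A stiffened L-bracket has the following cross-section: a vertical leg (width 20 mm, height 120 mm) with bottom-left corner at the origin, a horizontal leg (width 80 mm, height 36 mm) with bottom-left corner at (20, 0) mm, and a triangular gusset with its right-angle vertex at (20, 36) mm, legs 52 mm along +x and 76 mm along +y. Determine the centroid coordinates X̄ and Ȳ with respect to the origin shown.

X̄ = 37.29 mm, Ȳ = 43.69 mm

vertical leg: A = 20 × 120 = 2400.00, centroid at (10.00, 60.00).
horizontal leg: A = 80 × 36 = 2880.00, centroid at (60.00, 18.00).
gusset: A = ½·52·76 = 1976.00, centroid at (37.33, 61.33).
ΣA = 7256.00 mm²
ΣAX̄ = (2400.00)(10.00) + (2880.00)(60.00) + (1976.00)(37.33) = 270570.67 mm³
ΣAȲ = (2400.00)(60.00) + (2880.00)(18.00) + (1976.00)(61.33) = 317034.67 mm³
X̄ = 270570.67 / 7256.00 = 37.29 mm
Ȳ = 317034.67 / 7256.00 = 43.69 mm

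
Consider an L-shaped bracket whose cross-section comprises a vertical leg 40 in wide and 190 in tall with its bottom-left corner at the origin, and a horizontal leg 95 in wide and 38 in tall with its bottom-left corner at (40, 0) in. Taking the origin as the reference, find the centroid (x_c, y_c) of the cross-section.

x_c = 41.74 in, y_c = 70.53 in

vertical leg: A = 40 × 190 = 7600.00, centroid at (20.00, 95.00).
horizontal leg: A = 95 × 38 = 3610.00, centroid at (87.50, 19.00).
ΣA = 11210.00 in², ΣAx_c = 467875.00 in³, ΣAy_c = 790590.00 in³.
x_c = 467875.00/11210.00 = 41.74 in; y_c = 790590.00/11210.00 = 70.53 in.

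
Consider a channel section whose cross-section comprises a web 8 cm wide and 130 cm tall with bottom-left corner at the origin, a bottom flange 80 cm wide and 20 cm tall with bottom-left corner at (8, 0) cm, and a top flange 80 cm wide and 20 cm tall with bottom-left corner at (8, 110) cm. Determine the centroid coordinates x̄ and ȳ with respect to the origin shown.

Part | A | x̄ᵢ | ȳᵢ | A·x̄ᵢ | A·ȳᵢ
web | 1040.00 | 4.00 | 65.00 | 4160.00 | 67600.00
bottom flange | 1600.00 | 48.00 | 10.00 | 76800.00 | 16000.00
top flange | 1600.00 | 48.00 | 120.00 | 76800.00 | 192000.00
Σ | 4240.00 |  |  | 157760.00 | 275600.00
x̄ = 157760.00 / 4240.00 = 37.21 cm
ȳ = 275600.00 / 4240.00 = 65.00 cm

x̄ = 37.21 cm, ȳ = 65.00 cm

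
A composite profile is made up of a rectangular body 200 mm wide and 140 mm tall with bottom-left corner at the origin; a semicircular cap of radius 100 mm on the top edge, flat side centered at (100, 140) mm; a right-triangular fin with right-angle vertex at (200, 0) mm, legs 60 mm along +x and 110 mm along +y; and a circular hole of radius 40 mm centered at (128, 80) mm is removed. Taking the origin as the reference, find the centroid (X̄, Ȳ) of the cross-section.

X̄ = 106.08 mm, Ȳ = 108.25 mm

rectangular body: A = 200 × 140 = 28000.00, centroid at (100.00, 70.00).
semicircular top: A = ½π·100² = 15707.96, centroid at (100.00, 182.44).
triangular fin: A = ½·60·110 = 3300.00, centroid at (220.00, 36.67).
hole: A = −π·40² = -5026.55, centroid at (128.00, 80.00).
ΣA = 41981.42 mm²
ΣAX̄ = (28000.00)(100.00) + (15707.96)(100.00) + (3300.00)(220.00) + (-5026.55)(128.00) = 4453398.15 mm³
ΣAȲ = (28000.00)(70.00) + (15707.96)(182.44) + (3300.00)(36.67) + (-5026.55)(80.00) = 4544657.66 mm³
X̄ = 4453398.15 / 41981.42 = 106.08 mm
Ȳ = 4544657.66 / 41981.42 = 108.25 mm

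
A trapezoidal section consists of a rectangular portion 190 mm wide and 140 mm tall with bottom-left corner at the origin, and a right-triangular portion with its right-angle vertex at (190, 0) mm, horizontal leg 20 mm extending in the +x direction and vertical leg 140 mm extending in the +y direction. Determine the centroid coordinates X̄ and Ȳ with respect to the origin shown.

rectangular portion: A = 190 × 140 = 26600.00, centroid at (95.00, 70.00).
triangular portion: A = ½·20·140 = 1400.00, centroid at (196.67, 46.67).
ΣA = 28000.00 mm², ΣAX̄ = 2802333.33 mm³, ΣAȲ = 1927333.33 mm³.
X̄ = 2802333.33/28000.00 = 100.08 mm; Ȳ = 1927333.33/28000.00 = 68.83 mm.

X̄ = 100.08 mm, Ȳ = 68.83 mm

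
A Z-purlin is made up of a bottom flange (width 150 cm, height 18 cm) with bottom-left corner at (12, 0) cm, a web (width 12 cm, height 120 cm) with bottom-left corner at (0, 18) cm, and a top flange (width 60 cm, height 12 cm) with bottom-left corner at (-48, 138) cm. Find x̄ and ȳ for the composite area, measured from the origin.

x̄ = 47.44 cm, ȳ = 49.44 cm

bottom flange: A = 150 × 18 = 2700.00, centroid at (87.00, 9.00).
web: A = 12 × 120 = 1440.00, centroid at (6.00, 78.00).
top flange: A = 60 × 12 = 720.00, centroid at (-18.00, 144.00).
ΣA = 4860.00 cm², ΣAx̄ = 230580.00 cm³, ΣAȳ = 240300.00 cm³.
x̄ = 230580.00/4860.00 = 47.44 cm; ȳ = 240300.00/4860.00 = 49.44 cm.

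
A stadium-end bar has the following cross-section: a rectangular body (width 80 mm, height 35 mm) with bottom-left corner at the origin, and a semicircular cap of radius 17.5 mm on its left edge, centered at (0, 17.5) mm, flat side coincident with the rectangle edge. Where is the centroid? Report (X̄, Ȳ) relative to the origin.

X̄ = 33.05 mm, Ȳ = 17.50 mm

rectangular body: A = 80 × 35 = 2800.00, centroid at (40.00, 17.50).
semicircular end: A = ½π·17.5² = 481.06, centroid at (-7.43, 17.50).
ΣA = 3281.06 mm²
ΣAX̄ = (2800.00)(40.00) + (481.06)(-7.43) = 108427.08 mm³
ΣAȲ = (2800.00)(17.50) + (481.06)(17.50) = 57418.49 mm³
X̄ = 108427.08 / 3281.06 = 33.05 mm
Ȳ = 57418.49 / 3281.06 = 17.50 mm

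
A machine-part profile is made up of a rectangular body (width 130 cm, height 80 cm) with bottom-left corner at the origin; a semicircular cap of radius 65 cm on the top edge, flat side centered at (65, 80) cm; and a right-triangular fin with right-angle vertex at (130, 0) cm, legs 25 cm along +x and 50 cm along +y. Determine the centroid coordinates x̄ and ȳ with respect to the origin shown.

rectangular body: A = 130 × 80 = 10400.00, centroid at (65.00, 40.00).
semicircular top: A = ½π·65² = 6636.61, centroid at (65.00, 107.59).
triangular fin: A = ½·25·50 = 625.00, centroid at (138.33, 16.67).
ΣA = 17661.61 cm², ΣAx̄ = 1193838.27 cm³, ΣAȳ = 1140429.16 cm³.
x̄ = 1193838.27/17661.61 = 67.60 cm; ȳ = 1140429.16/17661.61 = 64.57 cm.

x̄ = 67.60 cm, ȳ = 64.57 cm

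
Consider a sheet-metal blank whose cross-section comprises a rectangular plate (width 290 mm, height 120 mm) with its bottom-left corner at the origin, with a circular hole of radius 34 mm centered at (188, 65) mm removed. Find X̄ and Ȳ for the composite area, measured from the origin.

X̄ = 139.99 mm, Ȳ = 59.42 mm

plate: A = 290 × 120 = 34800.00, centroid at (145.00, 60.00).
hole: A = −π·34² = -3631.68, centroid at (188.00, 65.00).
ΣA = 31168.32 mm², ΣAX̄ = 4363243.95 mm³, ΣAȲ = 1851940.73 mm³.
X̄ = 4363243.95/31168.32 = 139.99 mm; Ȳ = 1851940.73/31168.32 = 59.42 mm.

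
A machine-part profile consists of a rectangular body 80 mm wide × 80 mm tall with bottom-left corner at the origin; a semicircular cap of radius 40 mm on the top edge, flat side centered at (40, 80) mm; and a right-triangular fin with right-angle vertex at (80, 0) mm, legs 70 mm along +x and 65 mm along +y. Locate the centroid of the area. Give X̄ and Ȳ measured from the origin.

rectangular body: A = 80 × 80 = 6400.00, centroid at (40.00, 40.00).
semicircular top: A = ½π·40² = 2513.27, centroid at (40.00, 96.98).
triangular fin: A = ½·70·65 = 2275.00, centroid at (103.33, 21.67).
ΣA = 11188.27 mm², ΣAX̄ = 591614.30 mm³, ΣAȲ = 549020.26 mm³.
X̄ = 591614.30/11188.27 = 52.88 mm; Ȳ = 549020.26/11188.27 = 49.07 mm.

X̄ = 52.88 mm, Ȳ = 49.07 mm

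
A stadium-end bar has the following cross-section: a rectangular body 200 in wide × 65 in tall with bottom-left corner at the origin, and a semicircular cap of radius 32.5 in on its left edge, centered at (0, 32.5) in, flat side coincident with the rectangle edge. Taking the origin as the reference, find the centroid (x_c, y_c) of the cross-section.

Part | A | x̄ᵢ | ȳᵢ | A·x̄ᵢ | A·ȳᵢ
rectangular body | 13000.00 | 100.00 | 32.50 | 1300000.00 | 422500.00
semicircular end | 1659.15 | -13.79 | 32.50 | -22885.42 | 53922.49
Σ | 14659.15 |  |  | 1277114.58 | 476422.49
x_c = 1277114.58 / 14659.15 = 87.12 in
y_c = 476422.49 / 14659.15 = 32.50 in

x_c = 87.12 in, y_c = 32.50 in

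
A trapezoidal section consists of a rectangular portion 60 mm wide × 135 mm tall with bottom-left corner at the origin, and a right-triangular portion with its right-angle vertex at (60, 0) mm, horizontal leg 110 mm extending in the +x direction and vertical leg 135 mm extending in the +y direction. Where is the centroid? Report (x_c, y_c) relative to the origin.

x_c = 61.88 mm, y_c = 56.74 mm

rectangular portion: A = 60 × 135 = 8100.00, centroid at (30.00, 67.50).
triangular portion: A = ½·110·135 = 7425.00, centroid at (96.67, 45.00).
ΣA = 15525.00 mm², ΣAx_c = 960750.00 mm³, ΣAy_c = 880875.00 mm³.
x_c = 960750.00/15525.00 = 61.88 mm; y_c = 880875.00/15525.00 = 56.74 mm.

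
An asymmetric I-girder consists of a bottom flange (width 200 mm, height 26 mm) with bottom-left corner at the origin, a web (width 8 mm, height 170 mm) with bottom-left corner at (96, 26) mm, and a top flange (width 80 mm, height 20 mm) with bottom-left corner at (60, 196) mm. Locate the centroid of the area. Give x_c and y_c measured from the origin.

x_c = 100.00 mm, y_c = 67.18 mm

bottom flange: A = 200 × 26 = 5200.00, centroid at (100.00, 13.00).
web: A = 8 × 170 = 1360.00, centroid at (100.00, 111.00).
top flange: A = 80 × 20 = 1600.00, centroid at (100.00, 206.00).
ΣA = 8160.00 mm²
ΣAx_c = (5200.00)(100.00) + (1360.00)(100.00) + (1600.00)(100.00) = 816000.00 mm³
ΣAy_c = (5200.00)(13.00) + (1360.00)(111.00) + (1600.00)(206.00) = 548160.00 mm³
x_c = 816000.00 / 8160.00 = 100.00 mm
y_c = 548160.00 / 8160.00 = 67.18 mm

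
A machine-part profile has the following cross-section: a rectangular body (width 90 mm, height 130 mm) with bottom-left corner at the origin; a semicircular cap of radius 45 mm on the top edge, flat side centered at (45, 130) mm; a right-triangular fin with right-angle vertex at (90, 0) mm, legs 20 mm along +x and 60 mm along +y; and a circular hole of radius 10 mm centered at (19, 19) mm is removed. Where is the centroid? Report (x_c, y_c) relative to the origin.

x_c = 47.58 mm, y_c = 81.81 mm

rectangular body: A = 90 × 130 = 11700.00, centroid at (45.00, 65.00).
semicircular top: A = ½π·45² = 3180.86, centroid at (45.00, 149.10).
triangular fin: A = ½·20·60 = 600.00, centroid at (96.67, 20.00).
hole: A = −π·10² = -314.16, centroid at (19.00, 19.00).
ΣA = 15166.70 mm², ΣAx_c = 721669.79 mm³, ΣAy_c = 1240793.11 mm³.
x_c = 721669.79/15166.70 = 47.58 mm; y_c = 1240793.11/15166.70 = 81.81 mm.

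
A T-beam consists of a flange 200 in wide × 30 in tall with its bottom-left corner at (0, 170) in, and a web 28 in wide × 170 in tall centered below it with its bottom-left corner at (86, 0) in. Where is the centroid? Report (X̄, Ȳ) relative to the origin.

web: A = 28 × 170 = 4760.00, centroid at (100.00, 85.00).
flange: A = 200 × 30 = 6000.00, centroid at (100.00, 185.00).
ΣA = 10760.00 in², ΣAX̄ = 1076000.00 in³, ΣAȲ = 1514600.00 in³.
X̄ = 1076000.00/10760.00 = 100.00 in; Ȳ = 1514600.00/10760.00 = 140.76 in.

X̄ = 100.00 in, Ȳ = 140.76 in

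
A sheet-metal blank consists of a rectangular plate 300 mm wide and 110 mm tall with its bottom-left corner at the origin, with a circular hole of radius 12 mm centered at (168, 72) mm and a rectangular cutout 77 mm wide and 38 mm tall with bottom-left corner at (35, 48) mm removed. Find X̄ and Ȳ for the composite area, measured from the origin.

X̄ = 157.28 mm, Ȳ = 53.56 mm

plate: A = 300 × 110 = 33000.00, centroid at (150.00, 55.00).
hole 1: A = −π·12² = -452.39, centroid at (168.00, 72.00).
hole 2: A = −(77 × 38) = -2926.00, centroid at (73.50, 67.00).
ΣA = 29621.61 mm²
ΣAX̄ = (33000.00)(150.00) + (-452.39)(168.00) + (-2926.00)(73.50) = 4658937.59 mm³
ΣAȲ = (33000.00)(55.00) + (-452.39)(72.00) + (-2926.00)(67.00) = 1586385.97 mm³
X̄ = 4658937.59 / 29621.61 = 157.28 mm
Ȳ = 1586385.97 / 29621.61 = 53.56 mm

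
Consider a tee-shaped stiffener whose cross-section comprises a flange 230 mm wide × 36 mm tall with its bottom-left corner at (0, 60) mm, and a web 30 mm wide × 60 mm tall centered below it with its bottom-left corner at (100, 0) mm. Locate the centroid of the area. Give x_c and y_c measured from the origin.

x_c = 115.00 mm, y_c = 69.43 mm

Part | A | x̄ᵢ | ȳᵢ | A·x̄ᵢ | A·ȳᵢ
web | 1800.00 | 115.00 | 30.00 | 207000.00 | 54000.00
flange | 8280.00 | 115.00 | 78.00 | 952200.00 | 645840.00
Σ | 10080.00 |  |  | 1159200.00 | 699840.00
x_c = 1159200.00 / 10080.00 = 115.00 mm
y_c = 699840.00 / 10080.00 = 69.43 mm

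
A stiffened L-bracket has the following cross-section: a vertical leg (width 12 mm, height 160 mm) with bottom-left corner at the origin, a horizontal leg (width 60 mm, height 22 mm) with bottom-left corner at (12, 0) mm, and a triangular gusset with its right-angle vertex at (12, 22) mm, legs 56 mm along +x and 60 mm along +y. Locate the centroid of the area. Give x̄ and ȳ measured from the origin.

Part | A | x̄ᵢ | ȳᵢ | A·x̄ᵢ | A·ȳᵢ
vertical leg | 1920.00 | 6.00 | 80.00 | 11520.00 | 153600.00
horizontal leg | 1320.00 | 42.00 | 11.00 | 55440.00 | 14520.00
gusset | 1680.00 | 30.67 | 42.00 | 51520.00 | 70560.00
Σ | 4920.00 |  |  | 118480.00 | 238680.00
x̄ = 118480.00 / 4920.00 = 24.08 mm
ȳ = 238680.00 / 4920.00 = 48.51 mm

x̄ = 24.08 mm, ȳ = 48.51 mm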